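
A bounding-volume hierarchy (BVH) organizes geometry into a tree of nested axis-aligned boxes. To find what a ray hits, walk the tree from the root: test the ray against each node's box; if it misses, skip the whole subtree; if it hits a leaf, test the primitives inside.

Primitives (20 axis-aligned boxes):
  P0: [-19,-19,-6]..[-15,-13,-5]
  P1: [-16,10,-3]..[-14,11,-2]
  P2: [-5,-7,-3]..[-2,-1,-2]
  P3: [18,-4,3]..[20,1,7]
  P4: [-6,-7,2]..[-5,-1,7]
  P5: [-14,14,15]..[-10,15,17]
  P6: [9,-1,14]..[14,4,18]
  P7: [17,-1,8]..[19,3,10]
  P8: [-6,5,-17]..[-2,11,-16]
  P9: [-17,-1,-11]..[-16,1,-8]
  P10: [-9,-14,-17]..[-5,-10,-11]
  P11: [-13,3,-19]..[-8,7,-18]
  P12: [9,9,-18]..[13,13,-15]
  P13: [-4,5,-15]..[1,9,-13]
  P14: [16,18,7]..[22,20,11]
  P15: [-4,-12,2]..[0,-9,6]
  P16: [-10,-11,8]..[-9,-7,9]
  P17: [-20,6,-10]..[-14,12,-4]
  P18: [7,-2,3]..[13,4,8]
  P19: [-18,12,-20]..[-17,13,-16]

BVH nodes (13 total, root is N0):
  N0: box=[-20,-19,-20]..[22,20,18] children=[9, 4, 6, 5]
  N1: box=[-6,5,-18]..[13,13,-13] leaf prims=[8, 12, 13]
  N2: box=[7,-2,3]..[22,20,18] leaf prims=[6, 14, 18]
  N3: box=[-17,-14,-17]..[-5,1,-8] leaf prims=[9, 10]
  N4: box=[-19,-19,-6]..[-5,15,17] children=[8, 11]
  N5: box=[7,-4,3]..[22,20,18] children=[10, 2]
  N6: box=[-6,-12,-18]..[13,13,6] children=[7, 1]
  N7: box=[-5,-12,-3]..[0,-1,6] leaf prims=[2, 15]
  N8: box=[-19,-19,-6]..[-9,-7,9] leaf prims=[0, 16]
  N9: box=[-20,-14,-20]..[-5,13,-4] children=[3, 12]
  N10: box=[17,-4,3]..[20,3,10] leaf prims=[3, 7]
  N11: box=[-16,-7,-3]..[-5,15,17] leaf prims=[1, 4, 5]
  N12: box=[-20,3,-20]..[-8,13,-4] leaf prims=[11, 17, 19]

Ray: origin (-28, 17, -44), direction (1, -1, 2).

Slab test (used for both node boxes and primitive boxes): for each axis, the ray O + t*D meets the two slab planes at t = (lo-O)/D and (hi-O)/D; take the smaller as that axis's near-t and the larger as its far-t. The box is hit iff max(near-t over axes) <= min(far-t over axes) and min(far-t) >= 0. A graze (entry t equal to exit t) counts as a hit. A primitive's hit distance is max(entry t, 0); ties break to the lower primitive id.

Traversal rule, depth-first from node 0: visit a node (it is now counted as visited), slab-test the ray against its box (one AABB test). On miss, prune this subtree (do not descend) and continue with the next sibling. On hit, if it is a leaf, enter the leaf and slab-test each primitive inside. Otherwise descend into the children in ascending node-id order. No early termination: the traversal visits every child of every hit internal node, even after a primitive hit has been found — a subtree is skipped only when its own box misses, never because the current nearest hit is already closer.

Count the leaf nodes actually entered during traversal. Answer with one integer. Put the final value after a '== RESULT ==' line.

Traverse from the root:
N0 x:[8,50] y:[-3,36] z:[12,31] -> hit [12,31], descend [4, 5, 6, 9]
  N4 x:[9,23] y:[2,36] z:[19,61/2] -> hit [19,23], descend [8, 11]
    N8 x:[9,19] y:[24,36] z:[19,53/2] -> miss, prune
    N11 x:[12,23] y:[2,24] z:[41/2,61/2] -> hit [41/2,23] leaf, test {P1(miss), P4@t=23, P5(miss)}
  N5 x:[35,50] y:[-3,21] z:[47/2,31] -> miss, prune
  N6 x:[22,41] y:[4,29] z:[13,25] -> hit [22,25], descend [1, 7]
    N1 x:[22,41] y:[4,12] z:[13,31/2] -> miss, prune
    N7 x:[23,28] y:[18,29] z:[41/2,25] -> hit [23,25] leaf, test {P2(miss), P15(miss)}
  N9 x:[8,23] y:[4,31] z:[12,20] -> hit [12,20], descend [3, 12]
    N3 x:[11,23] y:[16,31] z:[27/2,18] -> hit [16,18] leaf, test {P9(miss), P10(miss)}
    N12 x:[8,20] y:[4,14] z:[12,20] -> hit [12,14] leaf, test {P11(miss), P17(miss), P19(miss)}

11 AABB tests over nodes [0, 4, 8, 11, 5, 6, 1, 7, 9, 3, 12]; 4 leaves entered; closest P4.

== RESULT ==
4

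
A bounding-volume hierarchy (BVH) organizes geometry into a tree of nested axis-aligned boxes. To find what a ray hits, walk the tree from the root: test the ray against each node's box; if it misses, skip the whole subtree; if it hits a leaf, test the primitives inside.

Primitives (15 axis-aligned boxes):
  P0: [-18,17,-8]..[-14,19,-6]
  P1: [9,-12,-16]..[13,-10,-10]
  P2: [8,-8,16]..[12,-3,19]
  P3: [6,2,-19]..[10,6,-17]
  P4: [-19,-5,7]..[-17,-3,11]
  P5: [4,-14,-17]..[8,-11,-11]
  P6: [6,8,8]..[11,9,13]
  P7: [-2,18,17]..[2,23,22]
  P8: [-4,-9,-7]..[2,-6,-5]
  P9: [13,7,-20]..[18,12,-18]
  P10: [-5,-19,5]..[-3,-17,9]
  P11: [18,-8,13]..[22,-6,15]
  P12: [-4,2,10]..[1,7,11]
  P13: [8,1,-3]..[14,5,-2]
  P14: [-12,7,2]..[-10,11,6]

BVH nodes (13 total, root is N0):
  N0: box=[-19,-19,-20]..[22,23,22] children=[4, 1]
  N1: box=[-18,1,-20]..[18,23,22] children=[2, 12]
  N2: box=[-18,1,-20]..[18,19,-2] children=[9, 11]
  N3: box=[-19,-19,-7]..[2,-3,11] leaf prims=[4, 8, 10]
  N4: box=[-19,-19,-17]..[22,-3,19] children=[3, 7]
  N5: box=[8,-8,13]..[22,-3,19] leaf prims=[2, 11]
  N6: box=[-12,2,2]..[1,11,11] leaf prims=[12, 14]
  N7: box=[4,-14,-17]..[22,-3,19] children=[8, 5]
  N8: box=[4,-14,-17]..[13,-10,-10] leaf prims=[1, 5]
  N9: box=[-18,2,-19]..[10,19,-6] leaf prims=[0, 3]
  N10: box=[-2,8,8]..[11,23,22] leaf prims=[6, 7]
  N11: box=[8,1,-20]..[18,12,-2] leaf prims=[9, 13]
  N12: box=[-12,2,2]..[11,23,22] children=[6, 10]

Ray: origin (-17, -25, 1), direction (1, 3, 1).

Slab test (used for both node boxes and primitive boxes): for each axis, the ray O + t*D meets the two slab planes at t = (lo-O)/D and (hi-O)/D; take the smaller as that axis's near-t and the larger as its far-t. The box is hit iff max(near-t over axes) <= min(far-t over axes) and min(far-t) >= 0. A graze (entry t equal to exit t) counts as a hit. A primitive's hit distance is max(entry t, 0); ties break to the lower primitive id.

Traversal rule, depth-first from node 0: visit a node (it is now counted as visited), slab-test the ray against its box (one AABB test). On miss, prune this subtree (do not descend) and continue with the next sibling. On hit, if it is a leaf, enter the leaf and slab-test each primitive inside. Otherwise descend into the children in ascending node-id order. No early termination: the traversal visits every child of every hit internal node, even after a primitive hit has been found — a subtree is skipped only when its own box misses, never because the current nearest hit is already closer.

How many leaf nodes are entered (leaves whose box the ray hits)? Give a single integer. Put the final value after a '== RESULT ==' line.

Walk:
N0 x:[-2,39] y:[2,16] z:[-21,21] -> hit [2,16], descend [1, 4]
  N1 x:[-1,35] y:[26/3,16] z:[-21,21] -> hit [26/3,16], descend [2, 12]
    N2 x:[-1,35] y:[26/3,44/3] z:[-21,-3] -> miss, prune
    N12 x:[5,28] y:[9,16] z:[1,21] -> hit [9,16], descend [6, 10]
      N6 x:[5,18] y:[9,12] z:[1,10] -> hit [9,10] leaf, test {P12(miss), P14(miss)}
      N10 x:[15,28] y:[11,16] z:[7,21] -> hit [15,16] leaf, test {P6(miss), P7@t=16}
  N4 x:[-2,39] y:[2,22/3] z:[-18,18] -> hit [2,22/3], descend [3, 7]
    N3 x:[-2,19] y:[2,22/3] z:[-8,10] -> hit [2,22/3] leaf, test {P4(miss), P8(miss), P10(miss)}
    N7 x:[21,39] y:[11/3,22/3] z:[-18,18] -> miss, prune

Summary -> nodes [0, 1, 2, 12, 6, 10, 4, 3, 7]; box-tests=9; leaf-entries=3; first=P7

== RESULT ==
3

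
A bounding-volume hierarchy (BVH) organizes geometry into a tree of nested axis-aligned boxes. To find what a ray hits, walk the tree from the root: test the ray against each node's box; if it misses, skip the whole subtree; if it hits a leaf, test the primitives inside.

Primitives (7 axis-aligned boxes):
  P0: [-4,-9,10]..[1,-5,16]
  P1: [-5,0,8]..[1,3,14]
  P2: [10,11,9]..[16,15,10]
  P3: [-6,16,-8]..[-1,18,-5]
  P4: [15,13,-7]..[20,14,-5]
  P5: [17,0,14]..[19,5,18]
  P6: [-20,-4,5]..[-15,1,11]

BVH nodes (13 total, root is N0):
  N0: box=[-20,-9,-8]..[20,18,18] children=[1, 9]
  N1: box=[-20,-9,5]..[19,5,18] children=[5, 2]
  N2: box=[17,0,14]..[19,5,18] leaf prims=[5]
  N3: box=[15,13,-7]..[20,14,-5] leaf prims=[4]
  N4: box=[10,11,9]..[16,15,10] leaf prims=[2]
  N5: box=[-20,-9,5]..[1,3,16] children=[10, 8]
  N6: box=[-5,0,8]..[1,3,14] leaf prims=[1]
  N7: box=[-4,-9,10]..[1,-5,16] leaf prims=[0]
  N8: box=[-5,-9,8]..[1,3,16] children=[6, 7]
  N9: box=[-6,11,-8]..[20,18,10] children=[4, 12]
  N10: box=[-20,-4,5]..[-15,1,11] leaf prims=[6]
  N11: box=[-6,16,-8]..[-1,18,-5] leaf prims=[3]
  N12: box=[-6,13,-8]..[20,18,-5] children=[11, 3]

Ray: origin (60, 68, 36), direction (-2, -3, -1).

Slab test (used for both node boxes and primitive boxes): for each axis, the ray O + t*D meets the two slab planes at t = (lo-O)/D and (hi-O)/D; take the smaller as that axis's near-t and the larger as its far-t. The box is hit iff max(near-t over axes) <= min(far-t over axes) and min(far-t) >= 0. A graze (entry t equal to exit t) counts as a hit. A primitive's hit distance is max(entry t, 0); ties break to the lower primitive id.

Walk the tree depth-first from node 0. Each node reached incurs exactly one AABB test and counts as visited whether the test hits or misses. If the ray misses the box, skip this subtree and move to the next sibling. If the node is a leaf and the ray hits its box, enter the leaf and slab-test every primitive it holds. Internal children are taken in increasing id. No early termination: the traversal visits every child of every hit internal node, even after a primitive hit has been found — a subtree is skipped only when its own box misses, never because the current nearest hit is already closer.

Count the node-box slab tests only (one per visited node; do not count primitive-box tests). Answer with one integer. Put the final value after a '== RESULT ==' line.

Traverse from the root:
N0 x:[20,40] y:[50/3,77/3] z:[18,44] -> hit [20,77/3], descend [1, 9]
  N1 x:[41/2,40] y:[21,77/3] z:[18,31] -> hit [21,77/3], descend [2, 5]
    N2 x:[41/2,43/2] y:[21,68/3] z:[18,22] -> hit [21,43/2] leaf, test {P5@t=21}
    N5 x:[59/2,40] y:[65/3,77/3] z:[20,31] -> miss, prune
  N9 x:[20,33] y:[50/3,19] z:[26,44] -> miss, prune

5 AABB tests over nodes [0, 1, 2, 5, 9]; 1 leaf entered; closest P5.

== RESULT ==
5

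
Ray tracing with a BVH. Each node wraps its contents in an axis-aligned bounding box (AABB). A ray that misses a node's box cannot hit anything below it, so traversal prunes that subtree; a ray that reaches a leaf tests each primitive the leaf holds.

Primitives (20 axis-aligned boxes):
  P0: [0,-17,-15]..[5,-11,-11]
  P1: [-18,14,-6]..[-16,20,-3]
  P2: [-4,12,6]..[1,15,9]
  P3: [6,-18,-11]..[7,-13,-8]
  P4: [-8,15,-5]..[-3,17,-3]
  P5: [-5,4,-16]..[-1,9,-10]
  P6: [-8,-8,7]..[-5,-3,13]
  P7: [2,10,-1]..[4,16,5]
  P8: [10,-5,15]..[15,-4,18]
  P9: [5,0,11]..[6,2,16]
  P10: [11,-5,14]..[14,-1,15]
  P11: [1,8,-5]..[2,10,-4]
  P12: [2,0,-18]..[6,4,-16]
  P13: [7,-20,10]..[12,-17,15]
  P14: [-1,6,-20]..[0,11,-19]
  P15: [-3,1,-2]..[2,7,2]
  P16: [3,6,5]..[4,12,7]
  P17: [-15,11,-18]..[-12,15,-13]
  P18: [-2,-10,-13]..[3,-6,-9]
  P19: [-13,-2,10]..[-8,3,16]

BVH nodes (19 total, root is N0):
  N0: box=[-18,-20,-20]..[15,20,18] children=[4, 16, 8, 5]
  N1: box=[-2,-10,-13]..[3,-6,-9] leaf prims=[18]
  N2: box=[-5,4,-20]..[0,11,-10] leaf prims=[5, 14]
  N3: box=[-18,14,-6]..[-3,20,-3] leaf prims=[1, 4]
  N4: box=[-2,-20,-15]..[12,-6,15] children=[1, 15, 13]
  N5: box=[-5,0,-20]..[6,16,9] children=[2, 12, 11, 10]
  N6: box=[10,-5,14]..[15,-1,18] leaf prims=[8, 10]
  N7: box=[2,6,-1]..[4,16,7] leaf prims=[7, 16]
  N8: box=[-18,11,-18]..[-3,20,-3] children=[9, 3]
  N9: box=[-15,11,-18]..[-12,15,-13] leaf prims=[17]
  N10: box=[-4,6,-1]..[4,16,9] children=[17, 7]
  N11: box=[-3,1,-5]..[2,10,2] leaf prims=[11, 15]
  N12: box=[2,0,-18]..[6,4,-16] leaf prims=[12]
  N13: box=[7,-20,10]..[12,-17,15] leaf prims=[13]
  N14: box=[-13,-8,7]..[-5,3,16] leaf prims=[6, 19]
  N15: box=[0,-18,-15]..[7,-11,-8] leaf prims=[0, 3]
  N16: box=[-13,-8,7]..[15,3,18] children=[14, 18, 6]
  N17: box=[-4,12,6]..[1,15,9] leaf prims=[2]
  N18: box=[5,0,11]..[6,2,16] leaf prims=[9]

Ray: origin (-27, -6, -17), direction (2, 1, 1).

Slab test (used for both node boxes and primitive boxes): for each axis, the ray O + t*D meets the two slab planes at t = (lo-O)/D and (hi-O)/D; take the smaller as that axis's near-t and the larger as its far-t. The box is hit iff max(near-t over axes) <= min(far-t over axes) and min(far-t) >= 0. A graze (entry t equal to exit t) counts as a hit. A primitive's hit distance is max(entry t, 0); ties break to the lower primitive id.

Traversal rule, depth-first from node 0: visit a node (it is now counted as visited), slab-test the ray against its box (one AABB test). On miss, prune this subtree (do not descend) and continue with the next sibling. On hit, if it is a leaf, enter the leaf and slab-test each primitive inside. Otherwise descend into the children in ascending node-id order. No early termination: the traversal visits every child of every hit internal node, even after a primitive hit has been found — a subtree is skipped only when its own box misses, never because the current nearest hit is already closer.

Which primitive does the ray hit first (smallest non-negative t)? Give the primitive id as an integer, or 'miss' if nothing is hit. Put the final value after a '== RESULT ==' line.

Trace the traversal:
N0 x:[9/2,21] y:[-14,26] z:[-3,35] -> hit [9/2,21], descend [4, 5, 8, 16]
  N4 x:[25/2,39/2] y:[-14,0] z:[2,32] -> miss, prune
  N5 x:[11,33/2] y:[6,22] z:[-3,26] -> hit [11,33/2], descend [2, 10, 11, 12]
    N2 x:[11,27/2] y:[10,17] z:[-3,7] -> miss, prune
    N10 x:[23/2,31/2] y:[12,22] z:[16,26] -> miss, prune
    N11 x:[12,29/2] y:[7,16] z:[12,19] -> hit [12,29/2] leaf, test {P11(miss), P15(miss)}
    N12 x:[29/2,33/2] y:[6,10] z:[-1,1] -> miss, prune
  N8 x:[9/2,12] y:[17,26] z:[-1,14] -> miss, prune
  N16 x:[7,21] y:[-2,9] z:[24,35] -> miss, prune

order=[0, 4, 5, 2, 10, 11, 12, 8, 16]  |boxes|=9  |leaves|=1  hit=miss

== RESULT ==
miss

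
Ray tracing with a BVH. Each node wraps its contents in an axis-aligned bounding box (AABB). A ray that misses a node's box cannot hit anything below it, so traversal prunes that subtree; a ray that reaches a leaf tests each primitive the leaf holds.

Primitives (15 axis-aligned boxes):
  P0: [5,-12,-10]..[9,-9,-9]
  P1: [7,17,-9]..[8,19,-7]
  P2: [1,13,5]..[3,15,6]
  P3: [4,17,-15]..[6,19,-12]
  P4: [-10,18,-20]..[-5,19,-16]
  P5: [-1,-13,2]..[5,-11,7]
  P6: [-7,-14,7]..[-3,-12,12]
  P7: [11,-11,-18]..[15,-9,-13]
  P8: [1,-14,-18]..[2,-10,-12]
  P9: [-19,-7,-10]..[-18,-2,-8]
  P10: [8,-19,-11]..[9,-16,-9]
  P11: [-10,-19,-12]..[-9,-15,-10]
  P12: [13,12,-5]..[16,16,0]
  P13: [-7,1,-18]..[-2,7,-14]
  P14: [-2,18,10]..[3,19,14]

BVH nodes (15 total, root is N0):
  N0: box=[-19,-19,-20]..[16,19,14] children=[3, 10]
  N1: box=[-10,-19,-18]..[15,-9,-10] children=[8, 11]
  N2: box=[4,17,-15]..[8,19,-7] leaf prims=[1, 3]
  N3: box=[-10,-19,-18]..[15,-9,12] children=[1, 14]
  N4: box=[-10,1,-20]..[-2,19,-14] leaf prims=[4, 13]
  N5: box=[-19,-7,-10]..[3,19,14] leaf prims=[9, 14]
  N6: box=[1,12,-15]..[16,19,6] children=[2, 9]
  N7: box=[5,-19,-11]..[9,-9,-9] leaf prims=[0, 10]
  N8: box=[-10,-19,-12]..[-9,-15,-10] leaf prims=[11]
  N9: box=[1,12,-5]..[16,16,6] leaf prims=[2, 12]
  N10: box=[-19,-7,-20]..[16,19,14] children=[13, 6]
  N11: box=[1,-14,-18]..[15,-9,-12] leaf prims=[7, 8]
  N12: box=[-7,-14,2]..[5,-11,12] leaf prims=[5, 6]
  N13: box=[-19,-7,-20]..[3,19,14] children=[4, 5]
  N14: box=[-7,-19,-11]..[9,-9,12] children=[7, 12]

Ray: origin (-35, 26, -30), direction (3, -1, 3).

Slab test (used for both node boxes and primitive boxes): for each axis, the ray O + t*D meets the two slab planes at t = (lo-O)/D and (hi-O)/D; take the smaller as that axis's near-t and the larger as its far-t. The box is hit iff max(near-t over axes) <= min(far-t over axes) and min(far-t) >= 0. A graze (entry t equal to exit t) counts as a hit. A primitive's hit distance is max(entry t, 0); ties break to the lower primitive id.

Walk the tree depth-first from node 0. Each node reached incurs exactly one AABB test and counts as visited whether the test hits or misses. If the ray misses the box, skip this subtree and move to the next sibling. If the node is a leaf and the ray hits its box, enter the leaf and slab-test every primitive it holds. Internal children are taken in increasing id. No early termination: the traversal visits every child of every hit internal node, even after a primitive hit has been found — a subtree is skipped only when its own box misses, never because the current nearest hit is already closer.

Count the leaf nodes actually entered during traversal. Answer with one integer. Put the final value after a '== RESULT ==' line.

Trace the traversal:
N0 x:[16/3,17] y:[7,45] z:[10/3,44/3] -> hit [7,44/3], descend [3, 10]
  N3 x:[25/3,50/3] y:[35,45] z:[4,14] -> miss, prune
  N10 x:[16/3,17] y:[7,33] z:[10/3,44/3] -> hit [7,44/3], descend [6, 13]
    N6 x:[12,17] y:[7,14] z:[5,12] -> hit [12,12], descend [2, 9]
      N2 x:[13,43/3] y:[7,9] z:[5,23/3] -> miss, prune
      N9 x:[12,17] y:[10,14] z:[25/3,12] -> hit [12,12] leaf, test {P2@t=12, P12(miss)}
    N13 x:[16/3,38/3] y:[7,33] z:[10/3,44/3] -> hit [7,38/3], descend [4, 5]
      N4 x:[25/3,11] y:[7,25] z:[10/3,16/3] -> miss, prune
      N5 x:[16/3,38/3] y:[7,33] z:[20/3,44/3] -> hit [7,38/3] leaf, test {P9(miss), P14(miss)}

Visited [0, 3, 10, 6, 2, 9, 13, 4, 5]. Tests: 9 box, 2 leaf. Nearest: P2.

== RESULT ==
2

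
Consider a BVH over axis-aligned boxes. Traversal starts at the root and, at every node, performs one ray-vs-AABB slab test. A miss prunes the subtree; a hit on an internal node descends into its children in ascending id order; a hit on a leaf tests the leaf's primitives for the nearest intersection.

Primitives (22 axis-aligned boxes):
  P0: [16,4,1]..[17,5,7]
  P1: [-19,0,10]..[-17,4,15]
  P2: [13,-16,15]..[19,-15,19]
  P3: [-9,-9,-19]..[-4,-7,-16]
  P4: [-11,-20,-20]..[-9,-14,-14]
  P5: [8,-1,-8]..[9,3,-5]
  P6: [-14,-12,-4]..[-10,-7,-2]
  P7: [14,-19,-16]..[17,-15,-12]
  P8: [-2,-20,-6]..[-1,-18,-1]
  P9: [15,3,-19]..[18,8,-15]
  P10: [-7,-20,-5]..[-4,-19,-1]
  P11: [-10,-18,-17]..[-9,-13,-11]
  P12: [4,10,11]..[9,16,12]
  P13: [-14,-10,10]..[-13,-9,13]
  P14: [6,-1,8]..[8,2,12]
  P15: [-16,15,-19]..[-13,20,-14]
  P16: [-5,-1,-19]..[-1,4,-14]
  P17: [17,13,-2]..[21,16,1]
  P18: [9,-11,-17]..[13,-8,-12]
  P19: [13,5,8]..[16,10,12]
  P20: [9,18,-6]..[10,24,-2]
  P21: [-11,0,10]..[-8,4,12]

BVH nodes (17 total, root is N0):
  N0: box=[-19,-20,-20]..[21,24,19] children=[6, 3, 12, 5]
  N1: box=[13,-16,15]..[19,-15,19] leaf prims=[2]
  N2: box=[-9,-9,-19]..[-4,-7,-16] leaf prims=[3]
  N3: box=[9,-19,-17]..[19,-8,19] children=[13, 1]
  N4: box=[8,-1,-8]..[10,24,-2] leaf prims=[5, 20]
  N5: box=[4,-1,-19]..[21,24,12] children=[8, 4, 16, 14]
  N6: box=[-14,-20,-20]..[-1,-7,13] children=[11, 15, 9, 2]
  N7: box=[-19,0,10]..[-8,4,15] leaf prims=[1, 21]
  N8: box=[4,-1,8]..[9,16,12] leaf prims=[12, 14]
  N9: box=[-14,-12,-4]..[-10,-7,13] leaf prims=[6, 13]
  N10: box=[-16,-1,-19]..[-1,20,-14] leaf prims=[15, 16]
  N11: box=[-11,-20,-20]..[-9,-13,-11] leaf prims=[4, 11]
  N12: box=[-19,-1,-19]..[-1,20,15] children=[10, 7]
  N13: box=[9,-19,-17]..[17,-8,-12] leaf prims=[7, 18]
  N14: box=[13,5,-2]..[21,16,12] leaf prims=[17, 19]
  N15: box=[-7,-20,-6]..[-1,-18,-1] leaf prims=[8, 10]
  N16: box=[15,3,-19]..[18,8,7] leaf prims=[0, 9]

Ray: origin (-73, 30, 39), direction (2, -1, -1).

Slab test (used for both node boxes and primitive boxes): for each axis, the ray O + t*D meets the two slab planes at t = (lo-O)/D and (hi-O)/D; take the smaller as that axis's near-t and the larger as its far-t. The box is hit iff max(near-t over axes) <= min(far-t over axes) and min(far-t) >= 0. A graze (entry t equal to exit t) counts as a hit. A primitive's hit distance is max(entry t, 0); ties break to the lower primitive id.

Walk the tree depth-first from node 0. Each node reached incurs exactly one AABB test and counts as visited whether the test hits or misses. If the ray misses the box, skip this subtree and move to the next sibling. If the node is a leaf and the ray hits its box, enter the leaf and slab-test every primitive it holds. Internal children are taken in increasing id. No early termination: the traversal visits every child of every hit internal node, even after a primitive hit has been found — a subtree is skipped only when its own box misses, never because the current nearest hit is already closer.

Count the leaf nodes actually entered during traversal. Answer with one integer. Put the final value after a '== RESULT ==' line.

Walk:
N0 x:[27,47] y:[6,50] z:[20,59] -> hit [27,47], descend [3, 5, 6, 12]
  N3 x:[41,46] y:[38,49] z:[20,56] -> hit [41,46], descend [1, 13]
    N1 x:[43,46] y:[45,46] z:[20,24] -> miss, prune
    N13 x:[41,45] y:[38,49] z:[51,56] -> miss, prune
  N5 x:[77/2,47] y:[6,31] z:[27,58] -> miss, prune
  N6 x:[59/2,36] y:[37,50] z:[26,59] -> miss, prune
  N12 x:[27,36] y:[10,31] z:[24,58] -> hit [27,31], descend [7, 10]
    N7 x:[27,65/2] y:[26,30] z:[24,29] -> hit [27,29] leaf, test {P1@t=27, P21(miss)}
    N10 x:[57/2,36] y:[10,31] z:[53,58] -> miss, prune

order=[0, 3, 1, 13, 5, 6, 12, 7, 10]  |boxes|=9  |leaves|=1  hit=P1

== RESULT ==
1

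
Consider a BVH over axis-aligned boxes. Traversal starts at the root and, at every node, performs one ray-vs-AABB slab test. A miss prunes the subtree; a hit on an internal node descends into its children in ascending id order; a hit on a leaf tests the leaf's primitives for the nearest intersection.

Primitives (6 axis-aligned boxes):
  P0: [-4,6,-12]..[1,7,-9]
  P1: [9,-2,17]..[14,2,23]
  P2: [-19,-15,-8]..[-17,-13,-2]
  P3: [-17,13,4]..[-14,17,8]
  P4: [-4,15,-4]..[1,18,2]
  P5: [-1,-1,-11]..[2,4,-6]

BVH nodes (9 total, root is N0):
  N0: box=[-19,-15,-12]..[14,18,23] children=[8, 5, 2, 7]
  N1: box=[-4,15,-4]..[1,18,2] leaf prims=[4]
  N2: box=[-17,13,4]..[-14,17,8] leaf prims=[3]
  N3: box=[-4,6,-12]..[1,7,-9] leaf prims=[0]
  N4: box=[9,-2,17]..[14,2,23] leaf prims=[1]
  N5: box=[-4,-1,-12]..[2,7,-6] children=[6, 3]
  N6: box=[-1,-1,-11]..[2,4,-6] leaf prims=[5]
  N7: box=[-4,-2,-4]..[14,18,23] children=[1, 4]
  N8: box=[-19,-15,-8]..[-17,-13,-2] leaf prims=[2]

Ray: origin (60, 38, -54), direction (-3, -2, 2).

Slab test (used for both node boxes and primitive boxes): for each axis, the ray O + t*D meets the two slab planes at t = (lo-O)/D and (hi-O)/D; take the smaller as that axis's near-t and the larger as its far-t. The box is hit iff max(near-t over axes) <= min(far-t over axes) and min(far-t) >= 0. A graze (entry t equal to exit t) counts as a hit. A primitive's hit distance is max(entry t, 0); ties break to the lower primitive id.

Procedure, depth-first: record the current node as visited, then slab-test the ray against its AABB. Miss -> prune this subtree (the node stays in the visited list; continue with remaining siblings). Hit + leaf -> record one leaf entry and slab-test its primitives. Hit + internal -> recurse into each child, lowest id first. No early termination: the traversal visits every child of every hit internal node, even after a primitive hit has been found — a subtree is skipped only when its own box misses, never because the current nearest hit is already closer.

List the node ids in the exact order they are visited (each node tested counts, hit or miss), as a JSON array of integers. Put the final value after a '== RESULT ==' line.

Traverse from the root:
N0 x:[46/3,79/3] y:[10,53/2] z:[21,77/2] -> hit [21,79/3], descend [2, 5, 7, 8]
  N2 x:[74/3,77/3] y:[21/2,25/2] z:[29,31] -> miss, prune
  N5 x:[58/3,64/3] y:[31/2,39/2] z:[21,24] -> miss, prune
  N7 x:[46/3,64/3] y:[10,20] z:[25,77/2] -> miss, prune
  N8 x:[77/3,79/3] y:[51/2,53/2] z:[23,26] -> hit [77/3,26] leaf, test {P2@t=77/3}

Summary -> nodes [0, 2, 5, 7, 8]; box-tests=5; leaf-entries=1; first=P2

== RESULT ==
[0, 2, 5, 7, 8]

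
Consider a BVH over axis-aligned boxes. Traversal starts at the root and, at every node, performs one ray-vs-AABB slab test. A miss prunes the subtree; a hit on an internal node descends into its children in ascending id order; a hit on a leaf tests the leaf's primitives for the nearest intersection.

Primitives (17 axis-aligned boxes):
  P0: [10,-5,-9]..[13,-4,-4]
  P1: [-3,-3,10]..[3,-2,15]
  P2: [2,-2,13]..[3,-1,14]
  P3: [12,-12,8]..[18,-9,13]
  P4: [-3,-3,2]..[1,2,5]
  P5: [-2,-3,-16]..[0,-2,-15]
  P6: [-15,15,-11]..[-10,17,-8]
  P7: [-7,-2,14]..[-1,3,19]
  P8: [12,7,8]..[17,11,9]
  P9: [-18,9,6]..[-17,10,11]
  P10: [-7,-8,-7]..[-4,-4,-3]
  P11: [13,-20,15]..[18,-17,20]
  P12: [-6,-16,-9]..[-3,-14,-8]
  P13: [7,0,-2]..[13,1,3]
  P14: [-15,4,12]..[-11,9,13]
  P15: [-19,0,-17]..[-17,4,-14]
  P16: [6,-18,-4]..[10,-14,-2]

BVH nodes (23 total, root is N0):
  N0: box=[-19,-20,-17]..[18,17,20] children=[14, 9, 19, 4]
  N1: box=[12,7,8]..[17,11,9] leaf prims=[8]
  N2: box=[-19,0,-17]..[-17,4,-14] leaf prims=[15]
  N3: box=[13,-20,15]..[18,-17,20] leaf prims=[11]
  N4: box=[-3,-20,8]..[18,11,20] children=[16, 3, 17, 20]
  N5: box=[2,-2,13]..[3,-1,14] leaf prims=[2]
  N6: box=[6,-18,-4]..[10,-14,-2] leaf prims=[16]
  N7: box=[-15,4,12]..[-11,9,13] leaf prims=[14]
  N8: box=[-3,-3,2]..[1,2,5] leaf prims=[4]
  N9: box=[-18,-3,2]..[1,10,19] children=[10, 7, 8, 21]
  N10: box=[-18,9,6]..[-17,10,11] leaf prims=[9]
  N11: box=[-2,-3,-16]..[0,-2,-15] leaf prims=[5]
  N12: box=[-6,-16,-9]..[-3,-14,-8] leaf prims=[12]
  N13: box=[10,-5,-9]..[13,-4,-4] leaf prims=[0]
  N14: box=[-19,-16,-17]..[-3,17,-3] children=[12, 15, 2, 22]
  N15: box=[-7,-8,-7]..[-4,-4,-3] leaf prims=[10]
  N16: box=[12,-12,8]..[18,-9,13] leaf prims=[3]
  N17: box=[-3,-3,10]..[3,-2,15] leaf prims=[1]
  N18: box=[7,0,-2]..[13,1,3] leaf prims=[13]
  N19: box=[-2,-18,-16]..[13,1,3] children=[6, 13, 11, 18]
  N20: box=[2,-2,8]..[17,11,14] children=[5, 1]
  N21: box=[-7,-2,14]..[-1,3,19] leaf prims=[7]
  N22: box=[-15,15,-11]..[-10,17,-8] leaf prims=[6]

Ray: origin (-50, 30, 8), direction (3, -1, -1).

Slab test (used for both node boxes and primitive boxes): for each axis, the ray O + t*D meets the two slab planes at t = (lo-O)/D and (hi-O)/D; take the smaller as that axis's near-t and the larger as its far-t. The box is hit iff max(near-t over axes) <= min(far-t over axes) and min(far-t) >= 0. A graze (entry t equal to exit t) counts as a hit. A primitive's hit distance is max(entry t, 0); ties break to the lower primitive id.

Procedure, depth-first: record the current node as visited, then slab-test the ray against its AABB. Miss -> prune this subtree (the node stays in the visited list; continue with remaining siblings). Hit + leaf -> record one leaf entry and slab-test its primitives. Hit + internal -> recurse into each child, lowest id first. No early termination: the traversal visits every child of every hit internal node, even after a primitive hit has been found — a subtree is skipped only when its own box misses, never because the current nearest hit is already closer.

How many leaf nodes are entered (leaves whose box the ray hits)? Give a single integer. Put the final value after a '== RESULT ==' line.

Trace the traversal:
N0 x:[31/3,68/3] y:[13,50] z:[-12,25] -> hit [13,68/3], descend [4, 9, 14, 19]
  N4 x:[47/3,68/3] y:[19,50] z:[-12,0] -> miss, prune
  N9 x:[32/3,17] y:[20,33] z:[-11,6] -> miss, prune
  N14 x:[31/3,47/3] y:[13,46] z:[11,25] -> hit [13,47/3], descend [2, 12, 15, 22]
    N2 x:[31/3,11] y:[26,30] z:[22,25] -> miss, prune
    N12 x:[44/3,47/3] y:[44,46] z:[16,17] -> miss, prune
    N15 x:[43/3,46/3] y:[34,38] z:[11,15] -> miss, prune
    N22 x:[35/3,40/3] y:[13,15] z:[16,19] -> miss, prune
  N19 x:[16,21] y:[29,48] z:[5,24] -> miss, prune

9 AABB tests over nodes [0, 4, 9, 14, 2, 12, 15, 22, 19]; 0 leaves entered; closest miss.

== RESULT ==
0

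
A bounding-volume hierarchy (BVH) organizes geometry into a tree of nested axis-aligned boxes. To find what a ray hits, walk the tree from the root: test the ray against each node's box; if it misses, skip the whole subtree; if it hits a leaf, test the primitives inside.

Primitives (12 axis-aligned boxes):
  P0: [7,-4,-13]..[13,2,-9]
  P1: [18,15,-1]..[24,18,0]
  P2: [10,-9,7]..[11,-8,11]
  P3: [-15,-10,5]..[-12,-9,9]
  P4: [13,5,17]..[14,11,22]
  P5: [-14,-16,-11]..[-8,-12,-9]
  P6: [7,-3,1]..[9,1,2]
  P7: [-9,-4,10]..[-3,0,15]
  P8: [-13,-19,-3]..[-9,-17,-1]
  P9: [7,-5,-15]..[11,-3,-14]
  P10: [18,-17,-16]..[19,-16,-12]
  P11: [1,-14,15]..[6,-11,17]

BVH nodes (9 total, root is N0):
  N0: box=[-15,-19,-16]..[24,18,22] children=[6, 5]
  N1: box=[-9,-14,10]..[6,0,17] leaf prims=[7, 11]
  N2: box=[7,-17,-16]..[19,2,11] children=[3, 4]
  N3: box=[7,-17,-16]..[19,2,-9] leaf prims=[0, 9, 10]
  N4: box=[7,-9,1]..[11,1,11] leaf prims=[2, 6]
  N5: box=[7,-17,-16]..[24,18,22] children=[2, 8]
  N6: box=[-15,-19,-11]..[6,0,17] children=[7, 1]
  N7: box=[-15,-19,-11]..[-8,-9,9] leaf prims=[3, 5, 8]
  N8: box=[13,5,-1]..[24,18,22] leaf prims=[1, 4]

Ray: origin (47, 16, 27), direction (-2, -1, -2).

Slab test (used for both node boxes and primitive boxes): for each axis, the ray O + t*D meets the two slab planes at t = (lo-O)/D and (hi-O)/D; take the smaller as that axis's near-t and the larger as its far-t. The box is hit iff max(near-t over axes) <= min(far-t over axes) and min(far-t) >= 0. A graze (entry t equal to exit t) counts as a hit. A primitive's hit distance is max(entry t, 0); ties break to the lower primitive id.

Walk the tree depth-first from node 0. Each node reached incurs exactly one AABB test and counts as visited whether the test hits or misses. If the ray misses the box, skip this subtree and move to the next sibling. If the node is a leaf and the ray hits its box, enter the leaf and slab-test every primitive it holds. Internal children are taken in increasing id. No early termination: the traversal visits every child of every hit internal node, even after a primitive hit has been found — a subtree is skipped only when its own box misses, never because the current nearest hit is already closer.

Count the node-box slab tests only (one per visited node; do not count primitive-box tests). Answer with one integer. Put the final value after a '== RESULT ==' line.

Trace the traversal:
N0 x:[23/2,31] y:[-2,35] z:[5/2,43/2] -> hit [23/2,43/2], descend [5, 6]
  N5 x:[23/2,20] y:[-2,33] z:[5/2,43/2] -> hit [23/2,20], descend [2, 8]
    N2 x:[14,20] y:[14,33] z:[8,43/2] -> hit [14,20], descend [3, 4]
      N3 x:[14,20] y:[14,33] z:[18,43/2] -> hit [18,20] leaf, test {P0@t=18, P9(miss), P10(miss)}
      N4 x:[18,20] y:[15,25] z:[8,13] -> miss, prune
    N8 x:[23/2,17] y:[-2,11] z:[5/2,14] -> miss, prune
  N6 x:[41/2,31] y:[16,35] z:[5,19] -> miss, prune

Visited [0, 5, 2, 3, 4, 8, 6]. Tests: 7 box, 1 leaf. Nearest: P0.

== RESULT ==
7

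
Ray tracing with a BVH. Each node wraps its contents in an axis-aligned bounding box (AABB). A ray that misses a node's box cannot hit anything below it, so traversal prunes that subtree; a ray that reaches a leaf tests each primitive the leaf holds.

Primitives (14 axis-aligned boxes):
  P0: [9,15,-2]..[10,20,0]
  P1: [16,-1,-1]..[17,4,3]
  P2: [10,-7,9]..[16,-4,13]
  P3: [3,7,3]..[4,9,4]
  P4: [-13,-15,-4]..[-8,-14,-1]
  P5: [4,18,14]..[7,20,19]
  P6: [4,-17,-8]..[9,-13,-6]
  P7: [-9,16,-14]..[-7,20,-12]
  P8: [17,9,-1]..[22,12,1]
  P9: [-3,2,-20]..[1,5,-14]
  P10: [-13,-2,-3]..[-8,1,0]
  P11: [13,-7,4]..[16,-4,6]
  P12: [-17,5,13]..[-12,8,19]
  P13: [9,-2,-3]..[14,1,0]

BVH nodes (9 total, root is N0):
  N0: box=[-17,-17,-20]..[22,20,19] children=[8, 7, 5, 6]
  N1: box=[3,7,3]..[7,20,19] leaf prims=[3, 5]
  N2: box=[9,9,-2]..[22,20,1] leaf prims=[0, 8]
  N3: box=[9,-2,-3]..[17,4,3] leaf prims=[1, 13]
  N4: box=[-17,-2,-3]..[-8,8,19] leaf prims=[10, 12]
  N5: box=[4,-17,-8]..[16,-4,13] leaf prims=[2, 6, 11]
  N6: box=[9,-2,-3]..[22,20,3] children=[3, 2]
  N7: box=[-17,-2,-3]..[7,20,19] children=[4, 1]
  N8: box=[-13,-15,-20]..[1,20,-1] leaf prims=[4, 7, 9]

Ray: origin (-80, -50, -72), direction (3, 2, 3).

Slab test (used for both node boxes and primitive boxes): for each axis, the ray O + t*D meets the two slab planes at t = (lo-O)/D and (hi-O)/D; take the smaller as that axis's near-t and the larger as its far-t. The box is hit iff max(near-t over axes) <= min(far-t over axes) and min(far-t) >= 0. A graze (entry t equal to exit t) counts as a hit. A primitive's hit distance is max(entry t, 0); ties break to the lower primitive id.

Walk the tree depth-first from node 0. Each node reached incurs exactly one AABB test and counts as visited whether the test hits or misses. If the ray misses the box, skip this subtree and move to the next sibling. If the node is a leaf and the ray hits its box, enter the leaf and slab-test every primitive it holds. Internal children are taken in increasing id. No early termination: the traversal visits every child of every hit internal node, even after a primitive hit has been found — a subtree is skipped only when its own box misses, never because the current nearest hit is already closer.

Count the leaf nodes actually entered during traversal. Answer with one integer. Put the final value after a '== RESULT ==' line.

Traverse from the root:
N0 x:[21,34] y:[33/2,35] z:[52/3,91/3] -> hit [21,91/3], descend [5, 6, 7, 8]
  N5 x:[28,32] y:[33/2,23] z:[64/3,85/3] -> miss, prune
  N6 x:[89/3,34] y:[24,35] z:[23,25] -> miss, prune
  N7 x:[21,29] y:[24,35] z:[23,91/3] -> hit [24,29], descend [1, 4]
    N1 x:[83/3,29] y:[57/2,35] z:[25,91/3] -> hit [57/2,29] leaf, test {P3(miss), P5(miss)}
    N4 x:[21,24] y:[24,29] z:[23,91/3] -> hit [24,24] leaf, test {P10@t=24, P12(miss)}
  N8 x:[67/3,27] y:[35/2,35] z:[52/3,71/3] -> hit [67/3,71/3] leaf, test {P4(miss), P7(miss), P9(miss)}

Summary -> nodes [0, 5, 6, 7, 1, 4, 8]; box-tests=7; leaf-entries=3; first=P10

== RESULT ==
3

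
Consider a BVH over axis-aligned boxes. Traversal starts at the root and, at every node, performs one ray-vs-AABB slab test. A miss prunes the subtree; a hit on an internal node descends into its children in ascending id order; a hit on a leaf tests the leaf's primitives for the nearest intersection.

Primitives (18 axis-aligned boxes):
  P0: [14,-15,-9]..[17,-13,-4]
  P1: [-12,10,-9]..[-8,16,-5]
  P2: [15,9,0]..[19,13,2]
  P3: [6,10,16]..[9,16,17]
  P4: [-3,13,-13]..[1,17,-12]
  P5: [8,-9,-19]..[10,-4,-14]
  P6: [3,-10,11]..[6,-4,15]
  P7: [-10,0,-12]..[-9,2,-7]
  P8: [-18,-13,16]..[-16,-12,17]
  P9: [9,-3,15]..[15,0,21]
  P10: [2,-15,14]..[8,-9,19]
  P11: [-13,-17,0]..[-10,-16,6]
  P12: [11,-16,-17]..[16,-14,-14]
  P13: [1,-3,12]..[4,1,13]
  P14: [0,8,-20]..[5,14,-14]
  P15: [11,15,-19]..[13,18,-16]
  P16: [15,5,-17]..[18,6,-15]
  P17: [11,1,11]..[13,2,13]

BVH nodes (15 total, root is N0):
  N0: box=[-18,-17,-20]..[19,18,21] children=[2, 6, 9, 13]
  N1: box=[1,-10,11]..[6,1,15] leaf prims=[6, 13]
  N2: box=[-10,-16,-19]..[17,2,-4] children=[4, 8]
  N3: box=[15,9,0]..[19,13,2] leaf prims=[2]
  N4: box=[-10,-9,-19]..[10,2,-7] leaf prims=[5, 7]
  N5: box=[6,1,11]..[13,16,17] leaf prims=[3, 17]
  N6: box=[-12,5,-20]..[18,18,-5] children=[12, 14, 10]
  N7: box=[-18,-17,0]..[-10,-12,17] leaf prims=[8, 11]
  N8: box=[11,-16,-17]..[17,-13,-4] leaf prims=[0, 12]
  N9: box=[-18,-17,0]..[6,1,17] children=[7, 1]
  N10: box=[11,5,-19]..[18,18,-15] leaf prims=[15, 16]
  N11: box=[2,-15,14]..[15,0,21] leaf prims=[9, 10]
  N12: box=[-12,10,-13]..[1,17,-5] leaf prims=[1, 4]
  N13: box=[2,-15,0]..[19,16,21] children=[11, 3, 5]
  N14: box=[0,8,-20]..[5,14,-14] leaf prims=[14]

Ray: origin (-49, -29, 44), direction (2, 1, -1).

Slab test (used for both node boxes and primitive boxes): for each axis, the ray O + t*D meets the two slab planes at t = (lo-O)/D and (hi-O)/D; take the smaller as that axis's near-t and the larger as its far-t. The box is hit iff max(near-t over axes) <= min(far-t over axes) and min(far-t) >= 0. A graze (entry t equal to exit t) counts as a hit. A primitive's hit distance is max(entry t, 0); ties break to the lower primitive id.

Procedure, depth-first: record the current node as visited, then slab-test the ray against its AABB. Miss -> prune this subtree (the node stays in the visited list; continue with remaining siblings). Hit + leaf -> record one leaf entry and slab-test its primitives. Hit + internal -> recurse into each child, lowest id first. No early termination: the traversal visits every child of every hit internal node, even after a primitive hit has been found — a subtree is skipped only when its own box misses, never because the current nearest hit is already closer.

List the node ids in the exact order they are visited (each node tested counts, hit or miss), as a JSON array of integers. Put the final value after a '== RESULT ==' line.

Walk:
N0 x:[31/2,34] y:[12,47] z:[23,64] -> hit [23,34], descend [2, 6, 9, 13]
  N2 x:[39/2,33] y:[13,31] z:[48,63] -> miss, prune
  N6 x:[37/2,67/2] y:[34,47] z:[49,64] -> miss, prune
  N9 x:[31/2,55/2] y:[12,30] z:[27,44] -> hit [27,55/2], descend [1, 7]
    N1 x:[25,55/2] y:[19,30] z:[29,33] -> miss, prune
    N7 x:[31/2,39/2] y:[12,17] z:[27,44] -> miss, prune
  N13 x:[51/2,34] y:[14,45] z:[23,44] -> hit [51/2,34], descend [3, 5, 11]
    N3 x:[32,34] y:[38,42] z:[42,44] -> miss, prune
    N5 x:[55/2,31] y:[30,45] z:[27,33] -> hit [30,31] leaf, test {P3(miss), P17@t=31}
    N11 x:[51/2,32] y:[14,29] z:[23,30] -> hit [51/2,29] leaf, test {P9@t=29, P10(miss)}

Summary -> nodes [0, 2, 6, 9, 1, 7, 13, 3, 5, 11]; box-tests=10; leaf-entries=2; first=P9

== RESULT ==
[0, 2, 6, 9, 1, 7, 13, 3, 5, 11]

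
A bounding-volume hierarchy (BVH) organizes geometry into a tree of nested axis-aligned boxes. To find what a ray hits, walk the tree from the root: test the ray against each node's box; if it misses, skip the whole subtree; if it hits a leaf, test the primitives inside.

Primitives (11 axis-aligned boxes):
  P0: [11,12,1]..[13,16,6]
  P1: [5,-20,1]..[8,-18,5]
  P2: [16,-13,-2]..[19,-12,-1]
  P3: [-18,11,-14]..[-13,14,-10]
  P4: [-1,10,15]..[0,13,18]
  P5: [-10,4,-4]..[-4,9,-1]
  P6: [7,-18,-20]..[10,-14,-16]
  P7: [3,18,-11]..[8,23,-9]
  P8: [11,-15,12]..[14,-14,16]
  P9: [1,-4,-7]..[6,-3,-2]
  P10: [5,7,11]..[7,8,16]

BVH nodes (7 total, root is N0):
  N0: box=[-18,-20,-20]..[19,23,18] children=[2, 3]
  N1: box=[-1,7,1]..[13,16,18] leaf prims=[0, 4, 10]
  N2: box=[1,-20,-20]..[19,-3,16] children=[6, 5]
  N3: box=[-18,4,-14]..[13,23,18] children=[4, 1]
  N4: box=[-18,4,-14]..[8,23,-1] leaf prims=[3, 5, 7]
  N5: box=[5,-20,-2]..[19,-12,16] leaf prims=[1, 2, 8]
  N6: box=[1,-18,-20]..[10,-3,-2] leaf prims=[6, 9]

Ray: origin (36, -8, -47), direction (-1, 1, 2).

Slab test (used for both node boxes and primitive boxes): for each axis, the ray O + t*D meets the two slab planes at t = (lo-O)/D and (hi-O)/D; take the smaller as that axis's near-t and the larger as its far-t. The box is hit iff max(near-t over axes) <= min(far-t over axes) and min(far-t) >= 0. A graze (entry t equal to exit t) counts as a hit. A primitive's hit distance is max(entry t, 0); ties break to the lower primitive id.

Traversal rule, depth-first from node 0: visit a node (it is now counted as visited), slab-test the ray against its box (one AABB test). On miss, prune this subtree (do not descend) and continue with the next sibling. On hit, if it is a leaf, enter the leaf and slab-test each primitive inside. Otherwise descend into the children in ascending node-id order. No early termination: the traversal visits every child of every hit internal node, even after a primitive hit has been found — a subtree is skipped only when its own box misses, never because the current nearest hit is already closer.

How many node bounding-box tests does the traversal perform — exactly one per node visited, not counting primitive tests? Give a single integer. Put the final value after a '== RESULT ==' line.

Traverse from the root:
N0 x:[17,54] y:[-12,31] z:[27/2,65/2] -> hit [17,31], descend [2, 3]
  N2 x:[17,35] y:[-12,5] z:[27/2,63/2] -> miss, prune
  N3 x:[23,54] y:[12,31] z:[33/2,65/2] -> hit [23,31], descend [1, 4]
    N1 x:[23,37] y:[15,24] z:[24,65/2] -> hit [24,24] leaf, test {P0@t=24, P4(miss), P10(miss)}
    N4 x:[28,54] y:[12,31] z:[33/2,23] -> miss, prune

order=[0, 2, 3, 1, 4]  |boxes|=5  |leaves|=1  hit=P0

== RESULT ==
5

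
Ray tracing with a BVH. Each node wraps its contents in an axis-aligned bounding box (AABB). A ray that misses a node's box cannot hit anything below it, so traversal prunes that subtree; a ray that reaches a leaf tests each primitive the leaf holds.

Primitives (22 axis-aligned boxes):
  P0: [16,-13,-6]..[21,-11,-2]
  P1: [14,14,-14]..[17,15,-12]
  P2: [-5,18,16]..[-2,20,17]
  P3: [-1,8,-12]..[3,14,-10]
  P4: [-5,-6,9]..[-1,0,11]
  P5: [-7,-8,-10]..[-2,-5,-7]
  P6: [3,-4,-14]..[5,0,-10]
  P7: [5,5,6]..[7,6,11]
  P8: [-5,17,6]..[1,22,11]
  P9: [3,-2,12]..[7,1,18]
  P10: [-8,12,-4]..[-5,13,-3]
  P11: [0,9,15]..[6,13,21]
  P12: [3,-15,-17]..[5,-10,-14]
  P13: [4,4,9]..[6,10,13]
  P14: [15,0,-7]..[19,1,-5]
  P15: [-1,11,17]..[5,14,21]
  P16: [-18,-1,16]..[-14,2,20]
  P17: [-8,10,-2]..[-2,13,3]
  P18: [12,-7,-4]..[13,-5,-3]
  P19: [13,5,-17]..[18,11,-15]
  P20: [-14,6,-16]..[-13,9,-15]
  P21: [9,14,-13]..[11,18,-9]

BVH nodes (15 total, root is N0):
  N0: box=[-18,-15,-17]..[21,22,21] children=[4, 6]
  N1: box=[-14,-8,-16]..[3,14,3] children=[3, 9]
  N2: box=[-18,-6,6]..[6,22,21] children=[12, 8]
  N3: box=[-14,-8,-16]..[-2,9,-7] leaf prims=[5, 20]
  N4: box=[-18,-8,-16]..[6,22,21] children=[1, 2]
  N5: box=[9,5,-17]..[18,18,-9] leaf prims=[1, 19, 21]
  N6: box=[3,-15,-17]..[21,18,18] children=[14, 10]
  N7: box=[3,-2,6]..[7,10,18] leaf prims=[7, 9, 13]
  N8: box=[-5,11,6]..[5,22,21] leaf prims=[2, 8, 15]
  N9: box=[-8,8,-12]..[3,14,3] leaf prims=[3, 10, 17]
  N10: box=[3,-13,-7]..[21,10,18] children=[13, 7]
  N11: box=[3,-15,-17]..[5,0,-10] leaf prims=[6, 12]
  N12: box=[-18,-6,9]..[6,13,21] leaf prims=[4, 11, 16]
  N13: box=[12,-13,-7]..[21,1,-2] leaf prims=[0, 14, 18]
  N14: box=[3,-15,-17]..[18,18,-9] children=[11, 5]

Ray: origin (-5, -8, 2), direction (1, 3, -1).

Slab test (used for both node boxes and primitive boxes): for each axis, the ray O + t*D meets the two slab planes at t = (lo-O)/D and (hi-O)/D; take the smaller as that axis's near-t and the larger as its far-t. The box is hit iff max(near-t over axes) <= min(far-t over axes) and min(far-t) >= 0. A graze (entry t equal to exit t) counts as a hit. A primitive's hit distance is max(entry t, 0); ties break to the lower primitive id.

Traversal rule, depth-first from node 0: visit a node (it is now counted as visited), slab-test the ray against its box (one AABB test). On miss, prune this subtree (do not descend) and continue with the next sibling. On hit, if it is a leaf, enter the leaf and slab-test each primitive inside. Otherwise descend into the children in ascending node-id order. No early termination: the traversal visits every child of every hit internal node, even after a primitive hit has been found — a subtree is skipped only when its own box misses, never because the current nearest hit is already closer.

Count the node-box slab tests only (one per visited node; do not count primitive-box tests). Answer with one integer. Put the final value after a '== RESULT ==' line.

Walk:
N0 x:[-13,26] y:[-7/3,10] z:[-19,19] -> hit [-7/3,10], descend [4, 6]
  N4 x:[-13,11] y:[0,10] z:[-19,18] -> hit [0,10], descend [1, 2]
    N1 x:[-9,8] y:[0,22/3] z:[-1,18] -> hit [0,22/3], descend [3, 9]
      N3 x:[-9,3] y:[0,17/3] z:[9,18] -> miss, prune
      N9 x:[-3,8] y:[16/3,22/3] z:[-1,14] -> hit [16/3,22/3] leaf, test {P3(miss), P10(miss), P17(miss)}
    N2 x:[-13,11] y:[2/3,10] z:[-19,-4] -> miss, prune
  N6 x:[8,26] y:[-7/3,26/3] z:[-16,19] -> hit [8,26/3], descend [10, 14]
    N10 x:[8,26] y:[-5/3,6] z:[-16,9] -> miss, prune
    N14 x:[8,23] y:[-7/3,26/3] z:[11,19] -> miss, prune

Summary -> nodes [0, 4, 1, 3, 9, 2, 6, 10, 14]; box-tests=9; leaf-entries=1; first=miss

== RESULT ==
9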